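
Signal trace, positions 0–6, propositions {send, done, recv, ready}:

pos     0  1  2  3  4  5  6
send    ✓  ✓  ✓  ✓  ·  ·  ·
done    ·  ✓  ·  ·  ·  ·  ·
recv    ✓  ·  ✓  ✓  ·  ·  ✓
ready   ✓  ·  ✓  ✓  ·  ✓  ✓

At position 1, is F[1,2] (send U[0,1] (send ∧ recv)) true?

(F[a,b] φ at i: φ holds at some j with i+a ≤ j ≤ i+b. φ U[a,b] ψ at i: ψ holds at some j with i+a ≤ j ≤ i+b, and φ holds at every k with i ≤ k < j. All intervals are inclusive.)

Check (send U[0,1] (send ∧ recv)) at each j in [2,3]:
  j=2: holds
  j=3: holds
Found at j=2 → formula holds.

True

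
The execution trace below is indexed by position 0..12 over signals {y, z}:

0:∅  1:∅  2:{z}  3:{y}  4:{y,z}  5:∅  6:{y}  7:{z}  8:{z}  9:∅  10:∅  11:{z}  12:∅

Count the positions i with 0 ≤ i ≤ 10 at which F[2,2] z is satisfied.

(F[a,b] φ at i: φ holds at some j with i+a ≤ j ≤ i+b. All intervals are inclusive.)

5

Evaluate at each i in [0,10]:
  i=0: ✓ (witness j=2)
  i=1: ✗ (none in [3,3])
  i=2: ✓ (witness j=4)
  i=3: ✗ (none in [5,5])
  i=4: ✗ (none in [6,6])
  i=5: ✓ (witness j=7)
  i=6: ✓ (witness j=8)
  i=7: ✗ (none in [9,9])
  i=8: ✗ (none in [10,10])
  i=9: ✓ (witness j=11)
  i=10: ✗ (none in [12,12])
Positions where it holds: {0, 2, 5, 6, 9} → 5.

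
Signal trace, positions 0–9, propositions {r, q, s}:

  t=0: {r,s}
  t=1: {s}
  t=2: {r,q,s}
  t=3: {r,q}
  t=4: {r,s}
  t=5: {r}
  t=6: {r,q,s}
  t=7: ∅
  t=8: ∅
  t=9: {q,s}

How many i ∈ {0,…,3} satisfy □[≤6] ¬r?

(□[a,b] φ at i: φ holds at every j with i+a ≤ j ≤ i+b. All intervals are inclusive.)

0

Evaluate at each i in [0,3]:
  i=0: ✗ (fails at j=0)
  i=1: ✗ (fails at j=2)
  i=2: ✗ (fails at j=2)
  i=3: ✗ (fails at j=3)
Positions where it holds: {} → 0.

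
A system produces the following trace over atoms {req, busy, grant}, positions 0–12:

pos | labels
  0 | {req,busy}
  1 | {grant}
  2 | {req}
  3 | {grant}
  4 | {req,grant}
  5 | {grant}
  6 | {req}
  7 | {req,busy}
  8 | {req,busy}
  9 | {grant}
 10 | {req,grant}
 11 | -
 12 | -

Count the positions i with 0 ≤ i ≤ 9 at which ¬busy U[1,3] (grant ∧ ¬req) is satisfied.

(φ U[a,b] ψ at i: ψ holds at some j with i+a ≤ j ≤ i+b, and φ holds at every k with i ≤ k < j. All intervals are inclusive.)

4

Evaluate at each i in [0,9]:
  i=0: ✗ (lhs fails at k=0 before rhs at j=1)
  i=1: ✓ (rhs at j=3; lhs holds on [1,2])
  i=2: ✓ (rhs at j=3; lhs holds on [2,2])
  i=3: ✓ (rhs at j=5; lhs holds on [3,4])
  i=4: ✓ (rhs at j=5; lhs holds on [4,4])
  i=5: ✗ (no rhs in [6,8])
  i=6: ✗ (lhs fails at k=7 before rhs at j=9)
  i=7: ✗ (lhs fails at k=7 before rhs at j=9)
  i=8: ✗ (lhs fails at k=8 before rhs at j=9)
  i=9: ✗ (no rhs in [10,12])
Positions where it holds: {1, 2, 3, 4} → 4.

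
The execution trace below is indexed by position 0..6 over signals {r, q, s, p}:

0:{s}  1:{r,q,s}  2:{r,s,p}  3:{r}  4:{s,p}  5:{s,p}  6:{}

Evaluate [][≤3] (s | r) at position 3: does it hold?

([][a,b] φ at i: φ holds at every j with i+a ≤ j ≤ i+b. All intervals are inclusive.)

Check (s | r) at every j in [3,6]:
  j=3: true
  j=4: true
  j=5: true
  j=6: false
Fails at j=6 → formula fails.

No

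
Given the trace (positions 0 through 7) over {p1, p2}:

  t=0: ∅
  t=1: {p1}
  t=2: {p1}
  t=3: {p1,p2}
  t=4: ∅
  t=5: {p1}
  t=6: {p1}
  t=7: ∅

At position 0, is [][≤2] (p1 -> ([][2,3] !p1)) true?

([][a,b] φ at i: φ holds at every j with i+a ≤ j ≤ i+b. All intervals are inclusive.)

Check (p1 -> ([][2,3] !p1)) at every j in [0,2]:
  j=0: antecedent false → ✓
  j=1: antecedent true; consequent fails at 3 → ✗
  j=2: antecedent true; consequent fails at 5 → ✗
Fails at j=1 → formula fails.

No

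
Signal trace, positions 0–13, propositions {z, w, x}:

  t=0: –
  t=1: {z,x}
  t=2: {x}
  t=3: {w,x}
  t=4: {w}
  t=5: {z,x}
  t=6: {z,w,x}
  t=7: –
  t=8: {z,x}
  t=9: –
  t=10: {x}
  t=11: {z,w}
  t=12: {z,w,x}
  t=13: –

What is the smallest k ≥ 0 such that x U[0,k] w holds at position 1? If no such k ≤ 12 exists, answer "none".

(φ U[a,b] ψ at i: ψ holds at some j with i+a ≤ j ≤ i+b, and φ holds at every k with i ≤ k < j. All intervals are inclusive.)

2

Need earliest j ≥ 1 with w, and x at every k in [1,j-1].
  j=1: rhs fails.
  j=2: rhs fails.
  j=3: rhs holds; lhs holds on [1,2]. k = 2.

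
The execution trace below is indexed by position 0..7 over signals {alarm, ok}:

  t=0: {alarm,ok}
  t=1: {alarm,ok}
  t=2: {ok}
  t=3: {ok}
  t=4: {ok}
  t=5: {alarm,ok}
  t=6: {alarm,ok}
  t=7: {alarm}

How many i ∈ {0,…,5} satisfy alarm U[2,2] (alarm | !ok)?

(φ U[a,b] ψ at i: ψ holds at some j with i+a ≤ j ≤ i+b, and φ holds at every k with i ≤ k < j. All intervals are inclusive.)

1

Evaluate at each i in [0,5]:
  i=0: ✗ (no rhs in [2,2])
  i=1: ✗ (no rhs in [3,3])
  i=2: ✗ (no rhs in [4,4])
  i=3: ✗ (lhs fails at k=3 before rhs at j=5)
  i=4: ✗ (lhs fails at k=4 before rhs at j=6)
  i=5: ✓ (rhs at j=7; lhs holds on [5,6])
Positions where it holds: {5} → 1.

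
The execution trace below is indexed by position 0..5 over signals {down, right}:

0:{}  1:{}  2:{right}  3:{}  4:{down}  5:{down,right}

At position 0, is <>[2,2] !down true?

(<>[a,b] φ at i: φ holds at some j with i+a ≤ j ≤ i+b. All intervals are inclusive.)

Check !down at each j in [2,2]:
  j=2: true
Found at j=2 → formula holds.

Yes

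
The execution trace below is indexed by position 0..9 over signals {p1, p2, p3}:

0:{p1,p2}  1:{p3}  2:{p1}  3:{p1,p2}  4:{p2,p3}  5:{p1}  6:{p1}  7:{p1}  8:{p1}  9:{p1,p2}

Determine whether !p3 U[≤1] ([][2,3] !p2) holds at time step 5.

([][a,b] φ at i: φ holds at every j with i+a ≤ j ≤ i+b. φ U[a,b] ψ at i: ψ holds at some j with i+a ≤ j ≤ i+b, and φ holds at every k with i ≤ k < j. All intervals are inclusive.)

Yes

Need some j in [5,6] with [][2,3] !p2, and !p3 at every k in [5,j-1].
  j=5: [][2,3] !p2 holds; no prefix to check → satisfied.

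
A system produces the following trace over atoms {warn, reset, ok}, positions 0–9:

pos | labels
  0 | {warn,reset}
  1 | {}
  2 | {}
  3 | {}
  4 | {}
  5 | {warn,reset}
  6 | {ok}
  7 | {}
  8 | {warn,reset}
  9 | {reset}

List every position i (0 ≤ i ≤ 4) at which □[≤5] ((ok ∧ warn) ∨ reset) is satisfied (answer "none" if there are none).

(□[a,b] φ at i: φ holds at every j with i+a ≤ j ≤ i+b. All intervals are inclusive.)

Evaluate at each i in [0,4]:
  i=0: ✗ (fails at j=1)
  i=1: ✗ (fails at j=1)
  i=2: ✗ (fails at j=2)
  i=3: ✗ (fails at j=3)
  i=4: ✗ (fails at j=4)

none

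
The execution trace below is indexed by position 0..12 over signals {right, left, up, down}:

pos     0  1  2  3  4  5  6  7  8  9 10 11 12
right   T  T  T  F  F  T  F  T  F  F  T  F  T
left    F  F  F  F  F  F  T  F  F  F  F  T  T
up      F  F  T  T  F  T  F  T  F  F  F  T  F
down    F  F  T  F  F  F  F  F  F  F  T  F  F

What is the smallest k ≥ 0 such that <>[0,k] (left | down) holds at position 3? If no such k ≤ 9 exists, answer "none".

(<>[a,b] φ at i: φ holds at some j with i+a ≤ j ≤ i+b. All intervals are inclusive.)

3

Scan j = 3,4,… for (left | down):
  j=3: fails
  j=4: fails
  j=5: fails
  j=6: holds
First hit at j=6, so smallest k = 6-3 = 3.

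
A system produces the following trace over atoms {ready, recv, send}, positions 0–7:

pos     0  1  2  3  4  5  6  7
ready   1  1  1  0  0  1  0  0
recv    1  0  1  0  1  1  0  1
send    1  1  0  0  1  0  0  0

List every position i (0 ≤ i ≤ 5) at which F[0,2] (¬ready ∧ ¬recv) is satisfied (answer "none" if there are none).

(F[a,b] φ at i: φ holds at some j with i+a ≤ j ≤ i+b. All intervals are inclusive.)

Evaluate at each i in [0,5]:
  i=0: ✗ (none in [0,2])
  i=1: ✓ (witness j=3)
  i=2: ✓ (witness j=3)
  i=3: ✓ (witness j=3)
  i=4: ✓ (witness j=6)
  i=5: ✓ (witness j=6)

1, 2, 3, 4, 5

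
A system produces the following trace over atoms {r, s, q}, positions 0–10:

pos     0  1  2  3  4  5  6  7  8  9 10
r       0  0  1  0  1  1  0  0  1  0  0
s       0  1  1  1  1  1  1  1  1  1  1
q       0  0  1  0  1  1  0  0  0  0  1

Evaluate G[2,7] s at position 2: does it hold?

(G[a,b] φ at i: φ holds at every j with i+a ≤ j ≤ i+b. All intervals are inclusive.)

Check s at every j in [4,9]:
  j=4: true
  j=5: true
  j=6: true
  j=7: true
  j=8: true
  j=9: true
All positions satisfy it → formula holds.

True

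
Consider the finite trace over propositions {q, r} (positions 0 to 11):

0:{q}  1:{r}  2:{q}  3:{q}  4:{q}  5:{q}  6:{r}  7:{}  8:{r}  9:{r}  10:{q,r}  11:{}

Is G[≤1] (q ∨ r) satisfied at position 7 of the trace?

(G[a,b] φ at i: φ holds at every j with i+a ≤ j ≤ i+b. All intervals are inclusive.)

No

Check (q ∨ r) at every j in [7,8]:
  j=7: false
  j=8: true
Fails at j=7 → formula fails.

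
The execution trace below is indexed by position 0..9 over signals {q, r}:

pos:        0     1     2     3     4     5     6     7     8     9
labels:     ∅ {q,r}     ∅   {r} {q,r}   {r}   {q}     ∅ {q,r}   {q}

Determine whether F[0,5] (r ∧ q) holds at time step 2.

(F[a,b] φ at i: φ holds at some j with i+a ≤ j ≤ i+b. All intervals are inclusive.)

Holds

Check (r ∧ q) at each j in [2,7]:
  j=2: false
  j=3: false
  j=4: true
  j=5: false
  j=6: false
  j=7: false
Found at j=4 → formula holds.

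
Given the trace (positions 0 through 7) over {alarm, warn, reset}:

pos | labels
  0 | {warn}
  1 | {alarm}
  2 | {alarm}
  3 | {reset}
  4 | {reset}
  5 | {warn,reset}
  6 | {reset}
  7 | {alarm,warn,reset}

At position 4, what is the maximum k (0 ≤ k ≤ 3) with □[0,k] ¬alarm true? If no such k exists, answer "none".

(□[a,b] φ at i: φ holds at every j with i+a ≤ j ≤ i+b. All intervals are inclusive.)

2

¬alarm must hold from j=4 onward; find where it first fails.
  j=4: holds
  j=5: holds
  j=6: holds
  j=7: fails
Holds on [4,6], so largest k = 2.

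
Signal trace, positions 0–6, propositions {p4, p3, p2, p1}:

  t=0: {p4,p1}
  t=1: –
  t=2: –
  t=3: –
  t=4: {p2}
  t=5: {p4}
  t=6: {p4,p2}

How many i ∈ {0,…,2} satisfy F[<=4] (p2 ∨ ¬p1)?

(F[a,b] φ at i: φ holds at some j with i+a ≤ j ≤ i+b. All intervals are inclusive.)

Evaluate at each i in [0,2]:
  i=0: ✓ (witness j=1)
  i=1: ✓ (witness j=1)
  i=2: ✓ (witness j=2)
Positions where it holds: {0, 1, 2} → 3.

3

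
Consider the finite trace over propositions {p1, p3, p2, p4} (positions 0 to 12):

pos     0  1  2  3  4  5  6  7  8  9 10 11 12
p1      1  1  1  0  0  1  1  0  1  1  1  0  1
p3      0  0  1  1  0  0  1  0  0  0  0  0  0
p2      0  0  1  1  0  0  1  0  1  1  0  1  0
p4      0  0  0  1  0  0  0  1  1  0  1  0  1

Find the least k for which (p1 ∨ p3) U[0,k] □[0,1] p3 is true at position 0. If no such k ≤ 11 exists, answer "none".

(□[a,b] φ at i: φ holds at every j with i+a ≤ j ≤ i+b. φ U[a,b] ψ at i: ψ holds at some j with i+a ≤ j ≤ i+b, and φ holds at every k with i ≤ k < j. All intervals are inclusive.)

2

Need earliest j ≥ 0 with □[0,1] p3, and (p1 ∨ p3) at every k in [0,j-1].
  j=0: rhs fails.
  j=1: rhs fails.
  j=2: rhs holds; lhs holds on [0,1]. k = 2.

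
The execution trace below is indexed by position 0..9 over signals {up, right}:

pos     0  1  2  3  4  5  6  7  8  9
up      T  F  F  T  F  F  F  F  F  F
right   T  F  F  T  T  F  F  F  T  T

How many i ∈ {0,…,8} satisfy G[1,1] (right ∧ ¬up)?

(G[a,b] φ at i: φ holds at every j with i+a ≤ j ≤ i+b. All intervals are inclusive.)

Evaluate at each i in [0,8]:
  i=0: ✗ (fails at j=1)
  i=1: ✗ (fails at j=2)
  i=2: ✗ (fails at j=3)
  i=3: ✓ (all of [4,4])
  i=4: ✗ (fails at j=5)
  i=5: ✗ (fails at j=6)
  i=6: ✗ (fails at j=7)
  i=7: ✓ (all of [8,8])
  i=8: ✓ (all of [9,9])
Positions where it holds: {3, 7, 8} → 3.

3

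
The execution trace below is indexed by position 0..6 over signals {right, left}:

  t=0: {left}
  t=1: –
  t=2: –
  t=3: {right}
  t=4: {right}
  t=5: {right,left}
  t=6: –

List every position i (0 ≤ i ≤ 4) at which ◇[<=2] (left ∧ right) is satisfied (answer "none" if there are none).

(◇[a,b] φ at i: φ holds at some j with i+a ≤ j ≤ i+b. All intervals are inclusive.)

Evaluate at each i in [0,4]:
  i=0: ✗ (none in [0,2])
  i=1: ✗ (none in [1,3])
  i=2: ✗ (none in [2,4])
  i=3: ✓ (witness j=5)
  i=4: ✓ (witness j=5)

3, 4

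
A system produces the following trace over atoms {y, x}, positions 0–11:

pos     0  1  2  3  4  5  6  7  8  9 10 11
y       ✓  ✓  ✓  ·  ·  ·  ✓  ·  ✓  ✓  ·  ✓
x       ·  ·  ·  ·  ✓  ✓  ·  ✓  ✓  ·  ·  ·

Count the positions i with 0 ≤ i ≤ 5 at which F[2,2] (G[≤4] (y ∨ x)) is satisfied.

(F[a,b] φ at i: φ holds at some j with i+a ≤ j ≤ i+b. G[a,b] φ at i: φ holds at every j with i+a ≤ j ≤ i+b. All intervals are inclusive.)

Evaluate at each i in [0,5]:
  i=0: ✗ (none in [2,2])
  i=1: ✗ (none in [3,3])
  i=2: ✓ (witness j=4)
  i=3: ✓ (witness j=5)
  i=4: ✗ (none in [6,6])
  i=5: ✗ (none in [7,7])
Positions where it holds: {2, 3} → 2.

2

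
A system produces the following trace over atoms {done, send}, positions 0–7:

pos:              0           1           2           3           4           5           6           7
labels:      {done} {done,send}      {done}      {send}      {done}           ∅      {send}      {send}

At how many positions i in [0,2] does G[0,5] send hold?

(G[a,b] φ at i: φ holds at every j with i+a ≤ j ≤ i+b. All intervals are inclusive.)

0

Evaluate at each i in [0,2]:
  i=0: ✗ (fails at j=0)
  i=1: ✗ (fails at j=2)
  i=2: ✗ (fails at j=2)
Positions where it holds: {} → 0.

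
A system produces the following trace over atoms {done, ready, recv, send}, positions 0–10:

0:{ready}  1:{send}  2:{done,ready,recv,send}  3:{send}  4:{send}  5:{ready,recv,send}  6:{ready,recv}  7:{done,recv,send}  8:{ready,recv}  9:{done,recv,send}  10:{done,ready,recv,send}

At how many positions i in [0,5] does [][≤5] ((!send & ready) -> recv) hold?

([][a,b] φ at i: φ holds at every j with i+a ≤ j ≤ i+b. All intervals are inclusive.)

5

Evaluate at each i in [0,5]:
  i=0: ✗ (fails at j=0)
  i=1: ✓ (all of [1,6])
  i=2: ✓ (all of [2,7])
  i=3: ✓ (all of [3,8])
  i=4: ✓ (all of [4,9])
  i=5: ✓ (all of [5,10])
Positions where it holds: {1, 2, 3, 4, 5} → 5.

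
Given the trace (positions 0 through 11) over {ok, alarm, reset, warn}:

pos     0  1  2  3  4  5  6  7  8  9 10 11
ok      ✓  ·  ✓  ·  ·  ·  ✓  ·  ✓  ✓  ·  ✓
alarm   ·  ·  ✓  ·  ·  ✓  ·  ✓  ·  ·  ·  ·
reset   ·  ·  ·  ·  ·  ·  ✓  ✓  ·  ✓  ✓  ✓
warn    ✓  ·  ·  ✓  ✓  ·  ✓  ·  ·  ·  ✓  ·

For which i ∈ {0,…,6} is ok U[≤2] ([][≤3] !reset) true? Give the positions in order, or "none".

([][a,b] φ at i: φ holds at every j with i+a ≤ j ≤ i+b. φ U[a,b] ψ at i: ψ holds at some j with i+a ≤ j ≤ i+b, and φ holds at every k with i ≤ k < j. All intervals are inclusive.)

0, 1, 2

Evaluate at each i in [0,6]:
  i=0: ✓ (rhs at j=0)
  i=1: ✓ (rhs at j=1)
  i=2: ✓ (rhs at j=2)
  i=3: ✗ (no rhs in [3,5])
  i=4: ✗ (no rhs in [4,6])
  i=5: ✗ (no rhs in [5,7])
  i=6: ✗ (no rhs in [6,8])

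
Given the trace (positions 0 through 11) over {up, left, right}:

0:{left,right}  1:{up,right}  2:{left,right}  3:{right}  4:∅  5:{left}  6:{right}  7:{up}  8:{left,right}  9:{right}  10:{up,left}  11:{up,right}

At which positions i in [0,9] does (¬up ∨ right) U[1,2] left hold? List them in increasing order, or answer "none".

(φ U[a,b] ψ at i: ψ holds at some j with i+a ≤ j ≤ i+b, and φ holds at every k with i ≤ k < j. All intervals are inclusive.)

Evaluate at each i in [0,9]:
  i=0: ✓ (rhs at j=2; lhs holds on [0,1])
  i=1: ✓ (rhs at j=2; lhs holds on [1,1])
  i=2: ✗ (no rhs in [3,4])
  i=3: ✓ (rhs at j=5; lhs holds on [3,4])
  i=4: ✓ (rhs at j=5; lhs holds on [4,4])
  i=5: ✗ (no rhs in [6,7])
  i=6: ✗ (lhs fails at k=7 before rhs at j=8)
  i=7: ✗ (lhs fails at k=7 before rhs at j=8)
  i=8: ✓ (rhs at j=10; lhs holds on [8,9])
  i=9: ✓ (rhs at j=10; lhs holds on [9,9])

0, 1, 3, 4, 8, 9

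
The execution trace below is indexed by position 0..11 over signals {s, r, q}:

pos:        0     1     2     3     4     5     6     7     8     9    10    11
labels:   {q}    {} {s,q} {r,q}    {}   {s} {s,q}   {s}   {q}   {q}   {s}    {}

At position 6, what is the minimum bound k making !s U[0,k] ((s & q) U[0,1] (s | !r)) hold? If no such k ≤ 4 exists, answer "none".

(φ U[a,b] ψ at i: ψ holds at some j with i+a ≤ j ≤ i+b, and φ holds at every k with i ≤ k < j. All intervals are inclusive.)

Need earliest j ≥ 6 with ((s & q) U[0,1] (s | !r)), and !s at every k in [6,j-1].
  j=6: rhs holds (empty prefix). k = 0.

0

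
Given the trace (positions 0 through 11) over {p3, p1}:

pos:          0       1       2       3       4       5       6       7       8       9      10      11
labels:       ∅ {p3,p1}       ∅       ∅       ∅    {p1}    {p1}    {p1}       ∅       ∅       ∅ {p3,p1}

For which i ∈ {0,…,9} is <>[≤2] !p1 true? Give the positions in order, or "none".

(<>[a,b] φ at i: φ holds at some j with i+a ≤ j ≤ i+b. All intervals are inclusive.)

Evaluate at each i in [0,9]:
  i=0: ✓ (witness j=0)
  i=1: ✓ (witness j=2)
  i=2: ✓ (witness j=2)
  i=3: ✓ (witness j=3)
  i=4: ✓ (witness j=4)
  i=5: ✗ (none in [5,7])
  i=6: ✓ (witness j=8)
  i=7: ✓ (witness j=8)
  i=8: ✓ (witness j=8)
  i=9: ✓ (witness j=9)

0, 1, 2, 3, 4, 6, 7, 8, 9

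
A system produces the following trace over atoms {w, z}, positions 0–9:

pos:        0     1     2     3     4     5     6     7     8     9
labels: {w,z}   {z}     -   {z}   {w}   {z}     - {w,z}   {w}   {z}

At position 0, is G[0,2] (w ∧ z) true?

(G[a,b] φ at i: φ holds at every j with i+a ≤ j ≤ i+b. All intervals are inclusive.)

Check (w ∧ z) at every j in [0,2]:
  j=0: true
  j=1: false
  j=2: false
Fails at j=1 → formula fails.

No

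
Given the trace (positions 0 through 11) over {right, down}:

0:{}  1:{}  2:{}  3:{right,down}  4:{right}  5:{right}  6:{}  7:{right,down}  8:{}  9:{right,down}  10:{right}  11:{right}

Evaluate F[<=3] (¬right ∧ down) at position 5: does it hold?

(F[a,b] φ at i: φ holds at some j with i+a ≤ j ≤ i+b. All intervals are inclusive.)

False

Check (¬right ∧ down) at each j in [5,8]:
  j=5: false
  j=6: false
  j=7: false
  j=8: false
No position in the window satisfies it → formula fails.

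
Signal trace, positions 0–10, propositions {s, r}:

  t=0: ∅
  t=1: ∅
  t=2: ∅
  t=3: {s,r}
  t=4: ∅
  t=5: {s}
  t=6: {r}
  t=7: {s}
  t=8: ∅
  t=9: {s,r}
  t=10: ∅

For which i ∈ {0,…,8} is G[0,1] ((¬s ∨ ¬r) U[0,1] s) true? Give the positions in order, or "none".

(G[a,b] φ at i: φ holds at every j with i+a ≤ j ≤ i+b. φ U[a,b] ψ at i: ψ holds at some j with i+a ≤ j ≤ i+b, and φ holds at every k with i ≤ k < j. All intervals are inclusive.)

Evaluate at each i in [0,8]:
  i=0: ✗ (fails at j=0)
  i=1: ✗ (fails at j=1)
  i=2: ✓ (all of [2,3])
  i=3: ✓ (all of [3,4])
  i=4: ✓ (all of [4,5])
  i=5: ✓ (all of [5,6])
  i=6: ✓ (all of [6,7])
  i=7: ✓ (all of [7,8])
  i=8: ✓ (all of [8,9])

2, 3, 4, 5, 6, 7, 8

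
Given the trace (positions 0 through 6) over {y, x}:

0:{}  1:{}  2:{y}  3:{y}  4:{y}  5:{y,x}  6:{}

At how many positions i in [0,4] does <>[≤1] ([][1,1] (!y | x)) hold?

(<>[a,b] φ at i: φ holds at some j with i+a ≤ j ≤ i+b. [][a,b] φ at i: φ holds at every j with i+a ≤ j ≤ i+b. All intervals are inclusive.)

Evaluate at each i in [0,4]:
  i=0: ✓ (witness j=0)
  i=1: ✗ (none in [1,2])
  i=2: ✗ (none in [2,3])
  i=3: ✓ (witness j=4)
  i=4: ✓ (witness j=4)
Positions where it holds: {0, 3, 4} → 3.

3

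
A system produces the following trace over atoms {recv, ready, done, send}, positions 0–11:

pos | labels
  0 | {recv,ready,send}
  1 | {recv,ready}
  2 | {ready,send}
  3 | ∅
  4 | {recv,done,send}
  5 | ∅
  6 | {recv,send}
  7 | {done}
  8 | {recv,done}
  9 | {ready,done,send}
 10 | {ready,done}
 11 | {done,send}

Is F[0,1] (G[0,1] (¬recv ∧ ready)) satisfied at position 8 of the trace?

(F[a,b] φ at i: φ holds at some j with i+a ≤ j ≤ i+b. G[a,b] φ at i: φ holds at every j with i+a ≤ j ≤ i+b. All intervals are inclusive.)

Yes

Check G[0,1] (¬recv ∧ ready) at each j in [8,9]:
  j=8: fails at 8
  j=9: holds on [9,10]
Found at j=9 → formula holds.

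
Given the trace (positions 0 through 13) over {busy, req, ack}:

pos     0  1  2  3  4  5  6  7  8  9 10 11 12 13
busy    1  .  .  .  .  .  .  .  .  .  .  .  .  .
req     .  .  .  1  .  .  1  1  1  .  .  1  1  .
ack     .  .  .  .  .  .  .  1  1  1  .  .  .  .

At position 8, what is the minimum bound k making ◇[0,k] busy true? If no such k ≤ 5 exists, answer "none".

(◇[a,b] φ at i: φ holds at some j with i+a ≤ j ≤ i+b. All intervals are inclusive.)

Scan j = 8,9,… for busy:
  j=8: fails
  j=9: fails
  j=10: fails
  j=11: fails
  j=12: fails
  j=13: fails
No j in [8,13] satisfies it → none.

none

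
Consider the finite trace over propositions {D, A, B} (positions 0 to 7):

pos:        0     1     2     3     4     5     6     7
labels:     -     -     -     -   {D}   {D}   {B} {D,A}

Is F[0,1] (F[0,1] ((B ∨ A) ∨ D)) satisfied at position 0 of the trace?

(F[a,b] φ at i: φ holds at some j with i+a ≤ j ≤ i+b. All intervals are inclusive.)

Check F[0,1] ((B ∨ A) ∨ D) at each j in [0,1]:
  j=0: fails (none in [0,1])
  j=1: fails (none in [1,2])
No position in the window satisfies it → formula fails.

Does not hold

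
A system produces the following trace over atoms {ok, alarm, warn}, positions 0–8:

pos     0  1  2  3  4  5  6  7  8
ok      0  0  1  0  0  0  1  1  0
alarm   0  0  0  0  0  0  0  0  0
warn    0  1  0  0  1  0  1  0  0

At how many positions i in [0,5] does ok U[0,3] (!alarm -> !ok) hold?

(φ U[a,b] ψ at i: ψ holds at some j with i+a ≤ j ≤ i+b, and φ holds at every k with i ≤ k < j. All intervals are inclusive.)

Evaluate at each i in [0,5]:
  i=0: ✓ (rhs at j=0)
  i=1: ✓ (rhs at j=1)
  i=2: ✓ (rhs at j=3; lhs holds on [2,2])
  i=3: ✓ (rhs at j=3)
  i=4: ✓ (rhs at j=4)
  i=5: ✓ (rhs at j=5)
Positions where it holds: {0, 1, 2, 3, 4, 5} → 6.

6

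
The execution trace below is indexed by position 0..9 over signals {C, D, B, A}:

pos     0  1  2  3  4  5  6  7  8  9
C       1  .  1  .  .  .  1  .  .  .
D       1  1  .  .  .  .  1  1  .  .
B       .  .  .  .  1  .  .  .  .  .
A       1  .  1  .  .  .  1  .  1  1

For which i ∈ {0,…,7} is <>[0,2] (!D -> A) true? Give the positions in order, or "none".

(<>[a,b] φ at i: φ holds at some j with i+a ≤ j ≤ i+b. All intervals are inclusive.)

0, 1, 2, 4, 5, 6, 7

Evaluate at each i in [0,7]:
  i=0: ✓ (witness j=0)
  i=1: ✓ (witness j=1)
  i=2: ✓ (witness j=2)
  i=3: ✗ (none in [3,5])
  i=4: ✓ (witness j=6)
  i=5: ✓ (witness j=6)
  i=6: ✓ (witness j=6)
  i=7: ✓ (witness j=7)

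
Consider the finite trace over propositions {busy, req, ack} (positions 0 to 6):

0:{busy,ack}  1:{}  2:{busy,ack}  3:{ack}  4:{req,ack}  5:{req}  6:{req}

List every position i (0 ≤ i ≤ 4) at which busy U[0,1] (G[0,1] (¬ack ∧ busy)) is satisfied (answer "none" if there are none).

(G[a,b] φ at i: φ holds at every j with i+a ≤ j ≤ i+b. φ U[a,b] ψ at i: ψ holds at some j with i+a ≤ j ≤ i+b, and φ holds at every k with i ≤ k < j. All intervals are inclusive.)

none

Evaluate at each i in [0,4]:
  i=0: ✗ (no rhs in [0,1])
  i=1: ✗ (no rhs in [1,2])
  i=2: ✗ (no rhs in [2,3])
  i=3: ✗ (no rhs in [3,4])
  i=4: ✗ (no rhs in [4,5])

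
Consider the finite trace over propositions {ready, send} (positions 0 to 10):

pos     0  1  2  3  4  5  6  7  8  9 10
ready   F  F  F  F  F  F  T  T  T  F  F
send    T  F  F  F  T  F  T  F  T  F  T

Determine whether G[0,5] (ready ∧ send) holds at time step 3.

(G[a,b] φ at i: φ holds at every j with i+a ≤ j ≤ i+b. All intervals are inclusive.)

False

Check (ready ∧ send) at every j in [3,8]:
  j=3: false
  j=4: false
  j=5: false
  j=6: true
  j=7: false
  j=8: true
Fails at j=3 → formula fails.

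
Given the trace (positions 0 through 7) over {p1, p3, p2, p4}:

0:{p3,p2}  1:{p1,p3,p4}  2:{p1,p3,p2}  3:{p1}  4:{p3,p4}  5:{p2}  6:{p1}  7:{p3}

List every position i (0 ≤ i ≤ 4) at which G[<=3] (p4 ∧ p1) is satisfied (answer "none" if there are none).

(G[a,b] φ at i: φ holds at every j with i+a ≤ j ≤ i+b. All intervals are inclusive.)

Evaluate at each i in [0,4]:
  i=0: ✗ (fails at j=0)
  i=1: ✗ (fails at j=2)
  i=2: ✗ (fails at j=2)
  i=3: ✗ (fails at j=3)
  i=4: ✗ (fails at j=4)

none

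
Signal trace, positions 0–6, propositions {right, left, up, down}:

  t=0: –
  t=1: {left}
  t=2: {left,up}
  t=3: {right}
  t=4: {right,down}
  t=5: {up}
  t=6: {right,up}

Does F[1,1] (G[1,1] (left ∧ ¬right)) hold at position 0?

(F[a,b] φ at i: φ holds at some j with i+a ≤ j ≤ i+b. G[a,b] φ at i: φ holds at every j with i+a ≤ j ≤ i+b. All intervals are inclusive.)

Check G[1,1] (left ∧ ¬right) at each j in [1,1]:
  j=1: holds on [2,2]
Found at j=1 → formula holds.

Yes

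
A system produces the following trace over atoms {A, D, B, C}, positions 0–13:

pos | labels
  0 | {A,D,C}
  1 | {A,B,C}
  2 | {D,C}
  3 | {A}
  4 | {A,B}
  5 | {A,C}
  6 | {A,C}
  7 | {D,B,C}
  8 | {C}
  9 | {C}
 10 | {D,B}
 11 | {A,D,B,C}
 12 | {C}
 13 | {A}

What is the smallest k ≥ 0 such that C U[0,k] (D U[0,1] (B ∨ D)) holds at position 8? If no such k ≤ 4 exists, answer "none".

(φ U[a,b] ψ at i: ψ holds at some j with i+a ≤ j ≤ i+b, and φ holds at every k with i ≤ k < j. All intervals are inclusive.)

Need earliest j ≥ 8 with (D U[0,1] (B ∨ D)), and C at every k in [8,j-1].
  j=8: rhs fails.
  j=9: rhs fails.
  j=10: rhs holds; lhs holds on [8,9]. k = 2.

2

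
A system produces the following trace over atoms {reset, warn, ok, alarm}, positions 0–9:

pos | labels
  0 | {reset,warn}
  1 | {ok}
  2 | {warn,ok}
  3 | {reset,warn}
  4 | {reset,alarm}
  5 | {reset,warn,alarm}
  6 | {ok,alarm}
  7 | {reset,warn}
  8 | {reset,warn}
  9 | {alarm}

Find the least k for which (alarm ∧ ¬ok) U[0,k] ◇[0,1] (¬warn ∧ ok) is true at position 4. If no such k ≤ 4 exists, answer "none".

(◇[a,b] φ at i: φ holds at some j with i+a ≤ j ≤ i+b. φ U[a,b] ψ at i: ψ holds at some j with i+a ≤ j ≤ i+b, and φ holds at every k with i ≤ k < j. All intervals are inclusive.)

Need earliest j ≥ 4 with ◇[0,1] (¬warn ∧ ok), and (alarm ∧ ¬ok) at every k in [4,j-1].
  j=4: rhs fails.
  j=5: rhs holds; lhs holds on [4,4]. k = 1.

1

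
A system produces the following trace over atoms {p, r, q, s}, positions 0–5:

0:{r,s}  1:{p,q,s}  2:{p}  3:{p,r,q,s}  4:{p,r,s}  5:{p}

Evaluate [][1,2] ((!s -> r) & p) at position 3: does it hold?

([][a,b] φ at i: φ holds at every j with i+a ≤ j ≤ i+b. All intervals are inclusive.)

Does not hold

Check ((!s -> r) & p) at every j in [4,5]:
  j=4: true
  j=5: false
Fails at j=5 → formula fails.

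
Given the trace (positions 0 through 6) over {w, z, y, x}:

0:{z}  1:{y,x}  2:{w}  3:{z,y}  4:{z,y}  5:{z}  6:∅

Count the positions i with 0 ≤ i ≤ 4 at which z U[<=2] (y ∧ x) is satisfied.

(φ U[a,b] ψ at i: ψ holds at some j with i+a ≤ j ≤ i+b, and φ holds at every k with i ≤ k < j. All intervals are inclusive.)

Evaluate at each i in [0,4]:
  i=0: ✓ (rhs at j=1; lhs holds on [0,0])
  i=1: ✓ (rhs at j=1)
  i=2: ✗ (no rhs in [2,4])
  i=3: ✗ (no rhs in [3,5])
  i=4: ✗ (no rhs in [4,6])
Positions where it holds: {0, 1} → 2.

2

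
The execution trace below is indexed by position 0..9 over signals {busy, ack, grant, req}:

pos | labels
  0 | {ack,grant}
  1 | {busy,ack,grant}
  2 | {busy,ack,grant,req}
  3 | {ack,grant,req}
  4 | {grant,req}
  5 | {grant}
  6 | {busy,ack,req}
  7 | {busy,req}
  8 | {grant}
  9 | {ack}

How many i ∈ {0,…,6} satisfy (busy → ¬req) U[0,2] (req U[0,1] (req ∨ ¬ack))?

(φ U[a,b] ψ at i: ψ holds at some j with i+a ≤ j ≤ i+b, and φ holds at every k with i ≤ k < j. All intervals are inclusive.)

Evaluate at each i in [0,6]:
  i=0: ✓ (rhs at j=2; lhs holds on [0,1])
  i=1: ✓ (rhs at j=2; lhs holds on [1,1])
  i=2: ✓ (rhs at j=2)
  i=3: ✓ (rhs at j=3)
  i=4: ✓ (rhs at j=4)
  i=5: ✓ (rhs at j=5)
  i=6: ✓ (rhs at j=6)
Positions where it holds: {0, 1, 2, 3, 4, 5, 6} → 7.

7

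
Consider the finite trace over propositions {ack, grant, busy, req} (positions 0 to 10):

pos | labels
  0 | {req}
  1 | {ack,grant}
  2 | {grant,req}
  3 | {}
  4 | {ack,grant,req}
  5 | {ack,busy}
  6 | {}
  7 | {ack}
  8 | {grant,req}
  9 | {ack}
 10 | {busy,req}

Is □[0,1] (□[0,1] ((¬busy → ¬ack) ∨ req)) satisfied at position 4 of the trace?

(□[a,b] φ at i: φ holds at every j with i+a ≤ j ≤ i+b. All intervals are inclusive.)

Check □[0,1] ((¬busy → ¬ack) ∨ req) at every j in [4,5]:
  j=4: holds on [4,5]
  j=5: holds on [5,6]
All positions satisfy it → formula holds.

Holds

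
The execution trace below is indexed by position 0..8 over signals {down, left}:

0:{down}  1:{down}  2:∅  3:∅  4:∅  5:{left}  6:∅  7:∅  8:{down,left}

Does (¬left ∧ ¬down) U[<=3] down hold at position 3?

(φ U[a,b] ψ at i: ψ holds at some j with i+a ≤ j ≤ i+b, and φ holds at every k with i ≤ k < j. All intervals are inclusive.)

Does not hold

Need some j in [3,6] with down, and (¬left ∧ ¬down) at every k in [3,j-1].
  j=3: down false.
  j=4: down false.
  j=5: down false.
  j=6: down false.
No j in the window works → until fails.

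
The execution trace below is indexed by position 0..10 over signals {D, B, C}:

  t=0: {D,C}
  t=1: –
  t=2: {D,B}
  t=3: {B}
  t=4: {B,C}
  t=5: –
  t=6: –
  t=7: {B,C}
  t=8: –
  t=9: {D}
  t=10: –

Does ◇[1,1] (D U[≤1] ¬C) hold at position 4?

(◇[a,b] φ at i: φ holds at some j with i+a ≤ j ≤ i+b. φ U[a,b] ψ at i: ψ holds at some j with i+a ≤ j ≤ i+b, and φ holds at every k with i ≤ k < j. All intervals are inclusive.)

Holds

Check (D U[≤1] ¬C) at each j in [5,5]:
  j=5: holds
Found at j=5 → formula holds.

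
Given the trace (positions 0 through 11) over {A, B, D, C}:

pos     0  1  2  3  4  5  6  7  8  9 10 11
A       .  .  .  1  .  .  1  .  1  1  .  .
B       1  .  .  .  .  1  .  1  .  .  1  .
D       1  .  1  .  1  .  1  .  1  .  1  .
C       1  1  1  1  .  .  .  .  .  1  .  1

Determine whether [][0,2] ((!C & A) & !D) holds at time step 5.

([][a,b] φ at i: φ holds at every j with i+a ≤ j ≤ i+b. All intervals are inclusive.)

No

Check ((!C & A) & !D) at every j in [5,7]:
  j=5: false
  j=6: false
  j=7: false
Fails at j=5 → formula fails.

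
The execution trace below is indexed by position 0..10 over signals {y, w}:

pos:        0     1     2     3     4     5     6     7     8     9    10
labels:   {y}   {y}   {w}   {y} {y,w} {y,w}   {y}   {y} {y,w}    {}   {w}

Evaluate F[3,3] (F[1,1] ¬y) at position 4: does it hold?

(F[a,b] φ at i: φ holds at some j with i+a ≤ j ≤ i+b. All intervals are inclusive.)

Check F[1,1] ¬y at each j in [7,7]:
  j=7: fails (none in [8,8])
No position in the window satisfies it → formula fails.

False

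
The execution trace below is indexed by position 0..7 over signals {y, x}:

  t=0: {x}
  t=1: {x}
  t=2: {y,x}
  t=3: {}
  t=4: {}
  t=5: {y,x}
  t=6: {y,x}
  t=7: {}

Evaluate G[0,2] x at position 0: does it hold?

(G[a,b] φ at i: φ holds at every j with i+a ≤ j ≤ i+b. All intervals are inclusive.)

True

Check x at every j in [0,2]:
  j=0: true
  j=1: true
  j=2: true
All positions satisfy it → formula holds.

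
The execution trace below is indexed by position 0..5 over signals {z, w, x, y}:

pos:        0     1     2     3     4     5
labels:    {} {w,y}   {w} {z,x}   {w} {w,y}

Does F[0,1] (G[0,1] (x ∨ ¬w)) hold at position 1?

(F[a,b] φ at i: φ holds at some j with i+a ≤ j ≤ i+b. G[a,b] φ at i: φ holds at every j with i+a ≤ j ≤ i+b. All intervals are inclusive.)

No

Check G[0,1] (x ∨ ¬w) at each j in [1,2]:
  j=1: fails at 1
  j=2: fails at 2
No position in the window satisfies it → formula fails.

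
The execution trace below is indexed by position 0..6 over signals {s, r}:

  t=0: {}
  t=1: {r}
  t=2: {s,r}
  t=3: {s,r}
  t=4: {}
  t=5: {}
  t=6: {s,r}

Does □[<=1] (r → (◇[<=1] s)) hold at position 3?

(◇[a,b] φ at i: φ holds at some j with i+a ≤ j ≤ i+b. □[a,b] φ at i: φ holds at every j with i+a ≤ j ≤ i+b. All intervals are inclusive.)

Check (r → (◇[<=1] s)) at every j in [3,4]:
  j=3: antecedent true; consequent holds (witness at 3) → ✓
  j=4: antecedent false → ✓
All positions satisfy it → formula holds.

Yes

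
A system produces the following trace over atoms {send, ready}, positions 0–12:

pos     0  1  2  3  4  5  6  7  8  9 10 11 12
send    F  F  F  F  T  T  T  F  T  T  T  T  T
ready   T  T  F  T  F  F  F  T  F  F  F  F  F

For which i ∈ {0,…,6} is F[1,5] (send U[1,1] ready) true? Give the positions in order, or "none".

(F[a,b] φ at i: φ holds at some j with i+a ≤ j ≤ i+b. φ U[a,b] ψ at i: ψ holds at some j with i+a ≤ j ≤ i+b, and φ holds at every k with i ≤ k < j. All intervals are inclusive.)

1, 2, 3, 4, 5

Evaluate at each i in [0,6]:
  i=0: ✗ (none in [1,5])
  i=1: ✓ (witness j=6)
  i=2: ✓ (witness j=6)
  i=3: ✓ (witness j=6)
  i=4: ✓ (witness j=6)
  i=5: ✓ (witness j=6)
  i=6: ✗ (none in [7,11])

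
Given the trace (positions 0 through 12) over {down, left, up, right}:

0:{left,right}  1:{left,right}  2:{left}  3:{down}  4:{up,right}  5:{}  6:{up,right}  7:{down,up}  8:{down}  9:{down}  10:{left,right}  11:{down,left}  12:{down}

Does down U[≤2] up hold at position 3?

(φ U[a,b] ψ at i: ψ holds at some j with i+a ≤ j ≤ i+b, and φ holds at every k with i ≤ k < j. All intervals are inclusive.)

True

Need some j in [3,5] with up, and down at every k in [3,j-1].
  j=3: up false.
  j=4: up holds; down holds at every k in [3,3] → satisfied.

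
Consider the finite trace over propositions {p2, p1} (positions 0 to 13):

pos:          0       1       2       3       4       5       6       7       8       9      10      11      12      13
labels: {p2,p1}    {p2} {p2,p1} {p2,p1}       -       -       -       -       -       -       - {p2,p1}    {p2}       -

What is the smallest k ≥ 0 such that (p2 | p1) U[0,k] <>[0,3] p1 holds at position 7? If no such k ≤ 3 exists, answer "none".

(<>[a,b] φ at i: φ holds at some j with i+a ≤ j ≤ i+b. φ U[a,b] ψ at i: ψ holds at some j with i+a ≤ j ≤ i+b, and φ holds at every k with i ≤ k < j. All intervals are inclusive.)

none

Need earliest j ≥ 7 with <>[0,3] p1, and (p2 | p1) at every k in [7,j-1].
  j=7: rhs fails.
  j=8: rhs holds but lhs fails at k=7.
  j=9: rhs holds but lhs fails at k=7.
  j=10: rhs holds but lhs fails at k=7.
No witness within the range → none.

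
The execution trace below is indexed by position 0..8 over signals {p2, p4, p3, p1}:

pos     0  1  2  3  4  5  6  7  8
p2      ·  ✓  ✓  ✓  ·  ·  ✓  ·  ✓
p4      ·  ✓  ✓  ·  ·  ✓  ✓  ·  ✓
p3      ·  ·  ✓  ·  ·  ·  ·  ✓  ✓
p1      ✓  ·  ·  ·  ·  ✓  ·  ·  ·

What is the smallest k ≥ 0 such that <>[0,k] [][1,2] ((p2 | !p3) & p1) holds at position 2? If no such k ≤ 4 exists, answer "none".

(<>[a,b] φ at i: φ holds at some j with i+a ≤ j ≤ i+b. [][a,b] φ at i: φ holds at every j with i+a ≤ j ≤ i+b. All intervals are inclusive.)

none

Scan j = 2,3,… for [][1,2] ((p2 | !p3) & p1):
  j=2: fails
  j=3: fails
  j=4: fails
  j=5: fails
  j=6: fails
No j in [2,6] satisfies it → none.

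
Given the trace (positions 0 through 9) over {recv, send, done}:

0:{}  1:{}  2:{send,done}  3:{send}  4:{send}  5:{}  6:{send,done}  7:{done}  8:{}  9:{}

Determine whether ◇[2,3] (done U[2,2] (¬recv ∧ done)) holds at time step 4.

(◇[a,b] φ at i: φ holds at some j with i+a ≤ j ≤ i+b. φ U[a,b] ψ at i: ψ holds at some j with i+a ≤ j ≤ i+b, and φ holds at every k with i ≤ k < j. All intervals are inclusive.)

Check (done U[2,2] (¬recv ∧ done)) at each j in [6,7]:
  j=6: fails
  j=7: fails
No position in the window satisfies it → formula fails.

Does not hold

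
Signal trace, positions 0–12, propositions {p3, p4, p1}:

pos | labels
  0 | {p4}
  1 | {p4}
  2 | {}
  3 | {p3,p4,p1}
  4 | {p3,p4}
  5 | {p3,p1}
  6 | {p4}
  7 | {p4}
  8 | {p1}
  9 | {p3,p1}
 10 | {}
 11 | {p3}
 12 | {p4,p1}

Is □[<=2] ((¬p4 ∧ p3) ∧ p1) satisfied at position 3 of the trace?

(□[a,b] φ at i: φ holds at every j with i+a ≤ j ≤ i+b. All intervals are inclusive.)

No

Check ((¬p4 ∧ p3) ∧ p1) at every j in [3,5]:
  j=3: false
  j=4: false
  j=5: true
Fails at j=3 → formula fails.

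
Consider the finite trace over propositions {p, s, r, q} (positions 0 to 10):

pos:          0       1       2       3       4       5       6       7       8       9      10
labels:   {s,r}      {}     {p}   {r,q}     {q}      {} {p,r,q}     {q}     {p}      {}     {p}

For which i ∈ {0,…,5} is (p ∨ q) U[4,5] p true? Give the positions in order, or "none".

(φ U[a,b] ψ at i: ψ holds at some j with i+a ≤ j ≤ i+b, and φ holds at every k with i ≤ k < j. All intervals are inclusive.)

Evaluate at each i in [0,5]:
  i=0: ✗ (no rhs in [4,5])
  i=1: ✗ (lhs fails at k=1 before rhs at j=6)
  i=2: ✗ (lhs fails at k=5 before rhs at j=6)
  i=3: ✗ (lhs fails at k=5 before rhs at j=8)
  i=4: ✗ (lhs fails at k=5 before rhs at j=8)
  i=5: ✗ (lhs fails at k=5 before rhs at j=10)

none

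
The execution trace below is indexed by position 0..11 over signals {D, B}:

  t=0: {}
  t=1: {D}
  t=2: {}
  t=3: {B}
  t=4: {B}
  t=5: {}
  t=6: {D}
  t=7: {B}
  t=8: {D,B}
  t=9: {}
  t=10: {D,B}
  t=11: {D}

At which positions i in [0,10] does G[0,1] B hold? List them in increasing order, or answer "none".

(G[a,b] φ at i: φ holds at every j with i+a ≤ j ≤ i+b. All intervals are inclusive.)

3, 7

Evaluate at each i in [0,10]:
  i=0: ✗ (fails at j=0)
  i=1: ✗ (fails at j=1)
  i=2: ✗ (fails at j=2)
  i=3: ✓ (all of [3,4])
  i=4: ✗ (fails at j=5)
  i=5: ✗ (fails at j=5)
  i=6: ✗ (fails at j=6)
  i=7: ✓ (all of [7,8])
  i=8: ✗ (fails at j=9)
  i=9: ✗ (fails at j=9)
  i=10: ✗ (fails at j=11)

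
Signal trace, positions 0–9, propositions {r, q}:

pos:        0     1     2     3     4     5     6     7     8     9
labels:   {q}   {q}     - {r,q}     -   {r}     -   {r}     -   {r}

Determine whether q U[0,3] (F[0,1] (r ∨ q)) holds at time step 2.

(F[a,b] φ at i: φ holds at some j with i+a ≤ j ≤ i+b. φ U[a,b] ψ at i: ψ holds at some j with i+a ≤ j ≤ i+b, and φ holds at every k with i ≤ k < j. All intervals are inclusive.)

True

Need some j in [2,5] with F[0,1] (r ∨ q), and q at every k in [2,j-1].
  j=2: F[0,1] (r ∨ q) holds; no prefix to check → satisfied.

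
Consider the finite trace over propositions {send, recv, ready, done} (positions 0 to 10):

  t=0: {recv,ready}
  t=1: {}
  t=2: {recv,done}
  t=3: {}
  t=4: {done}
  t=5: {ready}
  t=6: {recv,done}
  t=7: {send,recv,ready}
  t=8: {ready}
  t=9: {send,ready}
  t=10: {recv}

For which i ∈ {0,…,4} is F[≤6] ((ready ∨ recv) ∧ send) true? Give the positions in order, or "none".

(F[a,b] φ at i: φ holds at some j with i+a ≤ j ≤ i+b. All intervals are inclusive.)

1, 2, 3, 4

Evaluate at each i in [0,4]:
  i=0: ✗ (none in [0,6])
  i=1: ✓ (witness j=7)
  i=2: ✓ (witness j=7)
  i=3: ✓ (witness j=7)
  i=4: ✓ (witness j=7)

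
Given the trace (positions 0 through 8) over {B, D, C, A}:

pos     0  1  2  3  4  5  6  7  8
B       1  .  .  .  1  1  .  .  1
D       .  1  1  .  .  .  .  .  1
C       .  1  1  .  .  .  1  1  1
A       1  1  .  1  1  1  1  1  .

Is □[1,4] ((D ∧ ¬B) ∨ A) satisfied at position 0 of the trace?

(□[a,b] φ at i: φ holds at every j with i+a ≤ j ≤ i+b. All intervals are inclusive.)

Check ((D ∧ ¬B) ∨ A) at every j in [1,4]:
  j=1: true
  j=2: true
  j=3: true
  j=4: true
All positions satisfy it → formula holds.

Holds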